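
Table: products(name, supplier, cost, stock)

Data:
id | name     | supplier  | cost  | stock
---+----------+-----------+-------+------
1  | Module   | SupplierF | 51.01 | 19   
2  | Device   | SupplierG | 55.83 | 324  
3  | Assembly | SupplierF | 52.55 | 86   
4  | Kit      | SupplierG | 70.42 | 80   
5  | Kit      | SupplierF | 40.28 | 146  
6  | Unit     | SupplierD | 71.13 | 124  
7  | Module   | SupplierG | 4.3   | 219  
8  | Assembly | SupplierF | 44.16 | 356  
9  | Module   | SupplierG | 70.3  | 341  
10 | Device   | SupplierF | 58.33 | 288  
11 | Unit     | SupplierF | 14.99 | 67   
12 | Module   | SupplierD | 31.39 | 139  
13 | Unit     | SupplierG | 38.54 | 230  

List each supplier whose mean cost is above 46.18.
SELECT supplier, AVG(cost)
FROM products
GROUP BY supplier
HAVING AVG(cost) > 46.18

Result:
  SupplierD: avg=51.26
  SupplierG: avg=47.88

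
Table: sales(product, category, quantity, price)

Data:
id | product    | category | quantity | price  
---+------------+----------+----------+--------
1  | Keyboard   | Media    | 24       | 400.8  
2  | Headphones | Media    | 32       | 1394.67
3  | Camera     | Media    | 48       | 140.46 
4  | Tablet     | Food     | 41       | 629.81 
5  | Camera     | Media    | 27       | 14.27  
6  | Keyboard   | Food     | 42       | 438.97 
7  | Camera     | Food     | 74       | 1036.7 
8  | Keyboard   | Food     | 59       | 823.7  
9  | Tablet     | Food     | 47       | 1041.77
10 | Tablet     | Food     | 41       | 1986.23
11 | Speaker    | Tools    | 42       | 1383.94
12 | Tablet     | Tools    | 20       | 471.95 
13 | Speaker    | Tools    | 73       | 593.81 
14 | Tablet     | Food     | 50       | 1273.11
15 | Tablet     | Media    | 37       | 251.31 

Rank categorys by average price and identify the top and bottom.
SELECT category, AVG(price)
FROM sales
GROUP BY category
ORDER BY AVG(price)

All groups:
  Media: 440.30
  Tools: 816.57
  Food: 1032.90

Highest: Food (1032.90)
Lowest: Media (440.30)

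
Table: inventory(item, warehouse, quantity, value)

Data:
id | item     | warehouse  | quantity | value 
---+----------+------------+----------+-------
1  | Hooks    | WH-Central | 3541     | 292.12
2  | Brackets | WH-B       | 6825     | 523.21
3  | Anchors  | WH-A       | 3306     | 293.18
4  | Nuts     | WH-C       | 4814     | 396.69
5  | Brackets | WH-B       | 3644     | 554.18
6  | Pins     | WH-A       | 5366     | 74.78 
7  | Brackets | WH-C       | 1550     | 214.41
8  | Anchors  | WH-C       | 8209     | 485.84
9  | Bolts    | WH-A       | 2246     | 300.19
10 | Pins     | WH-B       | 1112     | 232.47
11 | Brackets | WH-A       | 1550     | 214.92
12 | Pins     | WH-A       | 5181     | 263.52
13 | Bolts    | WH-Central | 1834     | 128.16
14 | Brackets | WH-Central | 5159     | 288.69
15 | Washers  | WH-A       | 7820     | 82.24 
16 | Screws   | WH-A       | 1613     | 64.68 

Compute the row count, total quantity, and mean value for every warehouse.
SELECT warehouse,
       COUNT(*) as cnt,
       SUM(quantity) as total_quantity,
       AVG(value) as avg_value
FROM inventory
GROUP BY warehouse

Result:
  WH-A: 7 records, 27082 total quantity, 184.79 avg value
  WH-B: 3 records, 11581 total quantity, 436.62 avg value
  WH-C: 3 records, 14573 total quantity, 365.65 avg value
  WH-Central: 3 records, 10534 total quantity, 236.32 avg value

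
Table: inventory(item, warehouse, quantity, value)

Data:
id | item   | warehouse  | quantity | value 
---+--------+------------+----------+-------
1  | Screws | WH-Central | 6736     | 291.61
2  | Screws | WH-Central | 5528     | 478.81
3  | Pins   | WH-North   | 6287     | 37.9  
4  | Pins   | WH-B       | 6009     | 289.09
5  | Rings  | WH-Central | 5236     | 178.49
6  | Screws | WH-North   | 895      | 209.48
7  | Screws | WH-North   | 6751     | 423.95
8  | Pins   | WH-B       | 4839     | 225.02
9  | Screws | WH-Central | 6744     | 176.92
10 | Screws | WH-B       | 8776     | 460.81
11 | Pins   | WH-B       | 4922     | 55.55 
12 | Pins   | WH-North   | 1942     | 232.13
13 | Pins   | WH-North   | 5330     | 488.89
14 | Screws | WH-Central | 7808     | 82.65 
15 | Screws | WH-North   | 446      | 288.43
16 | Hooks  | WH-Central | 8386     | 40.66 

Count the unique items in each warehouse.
SELECT warehouse, COUNT(DISTINCT item)
FROM inventory
GROUP BY warehouse

Result:
  WH-B: 2 distinct
  WH-Central: 3 distinct
  WH-North: 2 distinct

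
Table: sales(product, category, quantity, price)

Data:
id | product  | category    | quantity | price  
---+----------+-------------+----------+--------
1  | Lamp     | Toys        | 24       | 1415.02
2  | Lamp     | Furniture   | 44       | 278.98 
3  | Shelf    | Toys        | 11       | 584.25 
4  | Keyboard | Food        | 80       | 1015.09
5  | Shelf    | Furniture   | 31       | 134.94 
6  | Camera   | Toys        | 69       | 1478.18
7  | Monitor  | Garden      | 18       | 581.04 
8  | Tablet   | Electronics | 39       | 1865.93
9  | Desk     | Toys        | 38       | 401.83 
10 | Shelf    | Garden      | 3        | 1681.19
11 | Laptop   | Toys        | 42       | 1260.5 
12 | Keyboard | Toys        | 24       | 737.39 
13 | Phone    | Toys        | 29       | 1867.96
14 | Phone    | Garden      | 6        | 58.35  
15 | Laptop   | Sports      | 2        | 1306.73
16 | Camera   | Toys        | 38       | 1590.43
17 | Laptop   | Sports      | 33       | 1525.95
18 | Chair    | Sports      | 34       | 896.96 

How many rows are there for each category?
SELECT category, COUNT(*) as count
FROM sales
GROUP BY category

Result:
  Electronics: 1
  Food: 1
  Furniture: 2
  Garden: 3
  Sports: 3
  Toys: 8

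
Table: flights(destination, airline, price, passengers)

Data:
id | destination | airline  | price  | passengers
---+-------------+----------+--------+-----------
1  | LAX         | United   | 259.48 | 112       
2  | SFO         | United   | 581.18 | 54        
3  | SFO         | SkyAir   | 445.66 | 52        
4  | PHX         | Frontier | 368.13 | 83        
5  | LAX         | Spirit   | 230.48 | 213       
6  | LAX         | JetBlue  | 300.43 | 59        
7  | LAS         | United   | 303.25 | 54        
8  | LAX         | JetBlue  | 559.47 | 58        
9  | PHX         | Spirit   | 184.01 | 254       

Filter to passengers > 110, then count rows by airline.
SELECT airline, COUNT(*)
FROM flights
WHERE passengers > 110
GROUP BY airline

Note: WHERE filters rows before grouping.

Result:
  Spirit: 2
  United: 1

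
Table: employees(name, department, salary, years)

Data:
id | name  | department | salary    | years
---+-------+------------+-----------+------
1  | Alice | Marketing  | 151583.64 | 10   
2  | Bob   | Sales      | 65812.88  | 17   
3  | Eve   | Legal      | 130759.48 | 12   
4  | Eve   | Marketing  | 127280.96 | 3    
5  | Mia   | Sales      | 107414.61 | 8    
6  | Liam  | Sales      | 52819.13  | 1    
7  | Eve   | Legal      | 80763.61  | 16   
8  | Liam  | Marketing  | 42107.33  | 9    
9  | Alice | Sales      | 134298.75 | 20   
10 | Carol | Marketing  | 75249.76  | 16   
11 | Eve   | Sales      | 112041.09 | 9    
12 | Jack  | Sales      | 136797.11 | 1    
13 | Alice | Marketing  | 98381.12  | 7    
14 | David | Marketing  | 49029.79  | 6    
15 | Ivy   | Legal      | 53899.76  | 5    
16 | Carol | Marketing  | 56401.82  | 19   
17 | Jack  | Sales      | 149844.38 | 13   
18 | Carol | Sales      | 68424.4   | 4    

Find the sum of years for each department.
SELECT department, SUM(years) as result
FROM employees
GROUP BY department

Result:
  Legal: 33
  Marketing: 70
  Sales: 73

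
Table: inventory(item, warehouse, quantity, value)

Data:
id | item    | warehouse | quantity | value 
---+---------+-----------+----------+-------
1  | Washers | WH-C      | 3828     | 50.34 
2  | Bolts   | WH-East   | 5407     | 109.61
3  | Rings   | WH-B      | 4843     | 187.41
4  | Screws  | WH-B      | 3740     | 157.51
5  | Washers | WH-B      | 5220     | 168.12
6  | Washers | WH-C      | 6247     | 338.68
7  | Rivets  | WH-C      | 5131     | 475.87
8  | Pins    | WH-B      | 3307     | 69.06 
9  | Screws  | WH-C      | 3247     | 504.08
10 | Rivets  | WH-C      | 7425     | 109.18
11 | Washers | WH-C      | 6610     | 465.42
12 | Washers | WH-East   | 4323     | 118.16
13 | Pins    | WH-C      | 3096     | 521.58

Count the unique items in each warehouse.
SELECT warehouse, COUNT(DISTINCT item)
FROM inventory
GROUP BY warehouse

Result:
  WH-B: 4 distinct
  WH-C: 4 distinct
  WH-East: 2 distinct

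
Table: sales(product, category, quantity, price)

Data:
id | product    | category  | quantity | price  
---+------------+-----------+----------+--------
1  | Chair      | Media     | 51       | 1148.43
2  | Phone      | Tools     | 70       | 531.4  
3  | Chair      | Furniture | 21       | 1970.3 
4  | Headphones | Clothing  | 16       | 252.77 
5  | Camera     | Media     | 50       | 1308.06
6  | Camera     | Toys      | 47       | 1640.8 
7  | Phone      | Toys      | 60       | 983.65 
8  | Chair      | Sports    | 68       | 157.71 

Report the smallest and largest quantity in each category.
SELECT category, MIN(quantity), MAX(quantity)
FROM sales
GROUP BY category

Result:
  Clothing: min=16, max=16
  Furniture: min=21, max=21
  Media: min=50, max=51
  Sports: min=68, max=68
  Tools: min=70, max=70
  Toys: min=47, max=60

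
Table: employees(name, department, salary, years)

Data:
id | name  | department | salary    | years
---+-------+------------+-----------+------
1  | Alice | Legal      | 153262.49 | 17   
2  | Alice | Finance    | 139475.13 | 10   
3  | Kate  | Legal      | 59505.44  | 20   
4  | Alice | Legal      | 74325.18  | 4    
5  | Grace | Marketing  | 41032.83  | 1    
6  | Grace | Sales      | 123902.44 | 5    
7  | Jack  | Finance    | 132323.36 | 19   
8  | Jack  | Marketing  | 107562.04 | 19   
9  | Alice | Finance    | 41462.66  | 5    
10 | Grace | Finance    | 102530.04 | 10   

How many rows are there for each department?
SELECT department, COUNT(*) as count
FROM employees
GROUP BY department

Result:
  Finance: 4
  Legal: 3
  Marketing: 2
  Sales: 1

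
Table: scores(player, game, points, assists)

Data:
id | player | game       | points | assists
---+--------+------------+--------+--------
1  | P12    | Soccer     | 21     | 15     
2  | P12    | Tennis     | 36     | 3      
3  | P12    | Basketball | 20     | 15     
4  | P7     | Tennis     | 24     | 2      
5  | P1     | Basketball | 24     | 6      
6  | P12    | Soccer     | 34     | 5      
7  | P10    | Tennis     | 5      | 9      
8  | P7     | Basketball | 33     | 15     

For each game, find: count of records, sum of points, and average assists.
SELECT game,
       COUNT(*) as cnt,
       SUM(points) as total_points,
       AVG(assists) as avg_assists
FROM scores
GROUP BY game

Result:
  Basketball: 3 records, 77 total points, 12.00 avg assists
  Soccer: 2 records, 55 total points, 10.00 avg assists
  Tennis: 3 records, 65 total points, 4.67 avg assists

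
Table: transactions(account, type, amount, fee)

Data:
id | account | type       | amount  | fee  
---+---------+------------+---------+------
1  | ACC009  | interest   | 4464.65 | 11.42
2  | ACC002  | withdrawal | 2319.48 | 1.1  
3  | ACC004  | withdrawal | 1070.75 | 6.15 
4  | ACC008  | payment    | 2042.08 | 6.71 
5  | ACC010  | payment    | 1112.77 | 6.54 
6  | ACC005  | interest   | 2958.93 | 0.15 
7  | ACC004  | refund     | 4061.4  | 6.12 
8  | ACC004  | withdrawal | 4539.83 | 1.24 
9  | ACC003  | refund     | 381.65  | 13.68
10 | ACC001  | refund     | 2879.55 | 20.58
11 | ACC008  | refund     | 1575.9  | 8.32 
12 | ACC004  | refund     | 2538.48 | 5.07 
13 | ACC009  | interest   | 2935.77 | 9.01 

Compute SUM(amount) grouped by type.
SELECT type, SUM(amount) as result
FROM transactions
GROUP BY type

Result:
  interest: 10359.35
  payment: 3154.85
  refund: 11436.98
  withdrawal: 7930.06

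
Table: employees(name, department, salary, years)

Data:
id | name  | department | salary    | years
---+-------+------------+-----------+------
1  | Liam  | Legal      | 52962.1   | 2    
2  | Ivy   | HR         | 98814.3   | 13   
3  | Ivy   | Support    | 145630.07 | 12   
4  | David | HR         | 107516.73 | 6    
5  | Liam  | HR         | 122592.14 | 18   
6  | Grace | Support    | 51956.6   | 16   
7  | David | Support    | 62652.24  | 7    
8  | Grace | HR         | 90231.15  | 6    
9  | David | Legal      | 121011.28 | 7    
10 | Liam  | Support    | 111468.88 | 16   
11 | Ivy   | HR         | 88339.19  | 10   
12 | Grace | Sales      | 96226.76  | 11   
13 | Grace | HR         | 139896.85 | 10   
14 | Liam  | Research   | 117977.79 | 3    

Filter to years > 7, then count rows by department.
SELECT department, COUNT(*)
FROM employees
WHERE years > 7
GROUP BY department

Note: WHERE filters rows before grouping.

Result:
  HR: 4
  Sales: 1
  Support: 3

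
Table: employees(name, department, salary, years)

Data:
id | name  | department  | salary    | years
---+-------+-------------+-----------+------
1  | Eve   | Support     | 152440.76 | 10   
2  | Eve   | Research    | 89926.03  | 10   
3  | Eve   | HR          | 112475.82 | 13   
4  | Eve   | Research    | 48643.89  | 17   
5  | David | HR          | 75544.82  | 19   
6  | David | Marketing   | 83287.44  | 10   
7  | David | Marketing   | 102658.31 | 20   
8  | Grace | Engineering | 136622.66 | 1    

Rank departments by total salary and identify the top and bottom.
SELECT department, SUM(salary)
FROM employees
GROUP BY department
ORDER BY SUM(salary)

All groups:
  Engineering: 136622.66
  Research: 138569.92
  Support: 152440.76
  Marketing: 185945.75
  HR: 188020.64

Highest: HR (188020.64)
Lowest: Engineering (136622.66)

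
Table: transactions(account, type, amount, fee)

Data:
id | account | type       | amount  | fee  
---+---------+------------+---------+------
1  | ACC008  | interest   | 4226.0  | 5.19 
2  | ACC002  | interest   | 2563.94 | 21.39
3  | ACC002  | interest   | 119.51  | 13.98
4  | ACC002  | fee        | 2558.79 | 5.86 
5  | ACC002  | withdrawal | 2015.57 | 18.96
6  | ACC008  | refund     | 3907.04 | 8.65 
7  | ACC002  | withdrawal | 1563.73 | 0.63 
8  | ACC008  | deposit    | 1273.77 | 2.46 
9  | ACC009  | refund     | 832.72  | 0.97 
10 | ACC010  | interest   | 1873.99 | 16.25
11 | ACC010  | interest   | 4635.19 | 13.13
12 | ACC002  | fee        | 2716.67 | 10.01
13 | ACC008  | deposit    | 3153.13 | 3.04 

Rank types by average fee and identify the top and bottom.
SELECT type, AVG(fee)
FROM transactions
GROUP BY type
ORDER BY AVG(fee)

All groups:
  deposit: 2.75
  refund: 4.81
  fee: 7.94
  withdrawal: 9.80
  interest: 13.99

Highest: interest (13.99)
Lowest: deposit (2.75)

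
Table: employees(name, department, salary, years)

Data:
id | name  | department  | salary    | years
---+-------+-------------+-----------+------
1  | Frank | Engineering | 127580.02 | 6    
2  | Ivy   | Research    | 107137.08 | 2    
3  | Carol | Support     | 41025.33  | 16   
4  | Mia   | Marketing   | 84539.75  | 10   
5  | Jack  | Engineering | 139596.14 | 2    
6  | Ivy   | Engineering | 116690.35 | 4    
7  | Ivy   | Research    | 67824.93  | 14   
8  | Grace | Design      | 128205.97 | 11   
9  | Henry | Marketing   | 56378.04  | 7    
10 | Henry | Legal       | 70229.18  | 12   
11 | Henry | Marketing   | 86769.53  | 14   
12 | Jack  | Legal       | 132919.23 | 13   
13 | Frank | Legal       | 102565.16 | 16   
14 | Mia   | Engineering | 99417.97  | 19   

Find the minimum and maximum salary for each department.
SELECT department, MIN(salary), MAX(salary)
FROM employees
GROUP BY department

Result:
  Design: min=128205.97, max=128205.97
  Engineering: min=99417.97, max=139596.14
  Legal: min=70229.18, max=132919.23
  Marketing: min=56378.04, max=86769.53
  Research: min=67824.93, max=107137.08
  Support: min=41025.33, max=41025.33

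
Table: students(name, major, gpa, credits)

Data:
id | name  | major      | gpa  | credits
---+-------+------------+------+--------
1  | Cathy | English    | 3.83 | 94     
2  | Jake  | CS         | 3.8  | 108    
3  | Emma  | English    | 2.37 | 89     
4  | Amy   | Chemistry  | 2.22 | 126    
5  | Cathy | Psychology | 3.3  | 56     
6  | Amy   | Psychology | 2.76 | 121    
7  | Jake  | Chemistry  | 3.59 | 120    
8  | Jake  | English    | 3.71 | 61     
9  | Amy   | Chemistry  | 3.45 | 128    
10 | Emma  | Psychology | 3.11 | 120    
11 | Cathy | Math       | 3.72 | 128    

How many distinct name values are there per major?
SELECT major, COUNT(DISTINCT name)
FROM students
GROUP BY major

Result:
  CS: 1 distinct
  Chemistry: 2 distinct
  English: 3 distinct
  Math: 1 distinct
  Psychology: 3 distinct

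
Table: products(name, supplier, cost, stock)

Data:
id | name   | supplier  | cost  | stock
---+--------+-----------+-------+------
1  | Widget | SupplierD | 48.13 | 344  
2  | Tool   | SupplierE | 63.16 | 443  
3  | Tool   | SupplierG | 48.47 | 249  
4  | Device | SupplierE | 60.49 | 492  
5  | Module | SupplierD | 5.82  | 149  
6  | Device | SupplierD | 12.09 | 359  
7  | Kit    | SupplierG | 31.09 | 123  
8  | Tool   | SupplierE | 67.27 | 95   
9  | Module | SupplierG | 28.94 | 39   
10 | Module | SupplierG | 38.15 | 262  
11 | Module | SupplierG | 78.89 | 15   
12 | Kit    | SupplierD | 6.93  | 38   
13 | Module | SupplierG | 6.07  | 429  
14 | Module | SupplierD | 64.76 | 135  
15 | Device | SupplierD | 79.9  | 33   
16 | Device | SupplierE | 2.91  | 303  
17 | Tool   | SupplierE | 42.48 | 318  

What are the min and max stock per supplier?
SELECT supplier, MIN(stock), MAX(stock)
FROM products
GROUP BY supplier

Result:
  SupplierD: min=33, max=359
  SupplierE: min=95, max=492
  SupplierG: min=15, max=429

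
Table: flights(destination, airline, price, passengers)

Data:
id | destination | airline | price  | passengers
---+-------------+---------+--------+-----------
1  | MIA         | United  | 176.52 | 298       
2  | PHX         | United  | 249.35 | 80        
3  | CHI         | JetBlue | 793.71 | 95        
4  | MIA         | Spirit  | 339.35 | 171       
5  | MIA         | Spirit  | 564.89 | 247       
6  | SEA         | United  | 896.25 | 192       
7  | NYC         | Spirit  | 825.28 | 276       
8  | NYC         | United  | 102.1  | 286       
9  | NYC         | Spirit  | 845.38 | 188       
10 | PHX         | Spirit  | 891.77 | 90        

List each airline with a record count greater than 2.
SELECT airline, COUNT(*) as cnt
FROM flights
GROUP BY airline
HAVING COUNT(*) > 2

Result:
  Spirit: 5
  United: 4

Note: HAVING filters groups after aggregation, WHERE filters rows before.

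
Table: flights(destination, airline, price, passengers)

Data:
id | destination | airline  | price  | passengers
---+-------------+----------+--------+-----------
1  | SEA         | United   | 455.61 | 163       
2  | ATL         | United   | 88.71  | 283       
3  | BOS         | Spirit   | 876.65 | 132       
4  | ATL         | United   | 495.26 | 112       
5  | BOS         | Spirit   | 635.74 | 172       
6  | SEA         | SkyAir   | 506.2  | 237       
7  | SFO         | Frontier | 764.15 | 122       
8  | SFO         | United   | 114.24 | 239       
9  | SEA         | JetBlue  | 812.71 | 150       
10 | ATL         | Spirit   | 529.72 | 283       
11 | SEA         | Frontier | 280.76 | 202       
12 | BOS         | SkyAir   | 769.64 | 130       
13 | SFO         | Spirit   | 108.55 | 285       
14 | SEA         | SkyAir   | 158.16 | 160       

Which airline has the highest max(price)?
SELECT airline, MAX(price) as val
FROM flights
GROUP BY airline
ORDER BY val DESC
LIMIT 1

Result: Spirit with max(price) = 876.65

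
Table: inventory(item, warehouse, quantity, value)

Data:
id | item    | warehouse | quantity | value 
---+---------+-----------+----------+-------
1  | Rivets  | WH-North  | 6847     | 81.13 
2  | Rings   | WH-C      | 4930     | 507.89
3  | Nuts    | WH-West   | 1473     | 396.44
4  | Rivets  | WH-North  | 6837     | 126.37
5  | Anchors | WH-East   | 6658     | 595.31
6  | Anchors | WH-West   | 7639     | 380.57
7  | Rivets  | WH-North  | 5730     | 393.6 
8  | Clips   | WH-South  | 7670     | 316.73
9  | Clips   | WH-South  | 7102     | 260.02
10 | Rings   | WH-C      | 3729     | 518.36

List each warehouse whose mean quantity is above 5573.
SELECT warehouse, AVG(quantity)
FROM inventory
GROUP BY warehouse
HAVING AVG(quantity) > 5573

Result:
  WH-East: avg=6658.00
  WH-North: avg=6471.33
  WH-South: avg=7386.00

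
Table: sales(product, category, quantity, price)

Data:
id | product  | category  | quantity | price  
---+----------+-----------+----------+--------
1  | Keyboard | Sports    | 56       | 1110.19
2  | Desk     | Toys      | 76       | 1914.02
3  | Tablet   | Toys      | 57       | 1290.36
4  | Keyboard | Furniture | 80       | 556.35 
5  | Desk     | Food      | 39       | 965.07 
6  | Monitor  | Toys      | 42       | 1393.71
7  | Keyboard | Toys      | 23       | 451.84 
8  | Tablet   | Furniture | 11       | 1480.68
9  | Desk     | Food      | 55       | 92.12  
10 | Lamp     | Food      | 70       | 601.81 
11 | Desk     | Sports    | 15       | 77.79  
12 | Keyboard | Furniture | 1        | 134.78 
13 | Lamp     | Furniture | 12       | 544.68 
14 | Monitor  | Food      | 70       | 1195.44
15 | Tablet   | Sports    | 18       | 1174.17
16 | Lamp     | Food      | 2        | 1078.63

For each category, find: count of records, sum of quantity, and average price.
SELECT category,
       COUNT(*) as cnt,
       SUM(quantity) as total_quantity,
       AVG(price) as avg_price
FROM sales
GROUP BY category

Result:
  Food: 5 records, 236 total quantity, 786.61 avg price
  Furniture: 4 records, 104 total quantity, 679.12 avg price
  Sports: 3 records, 89 total quantity, 787.38 avg price
  Toys: 4 records, 198 total quantity, 1262.48 avg price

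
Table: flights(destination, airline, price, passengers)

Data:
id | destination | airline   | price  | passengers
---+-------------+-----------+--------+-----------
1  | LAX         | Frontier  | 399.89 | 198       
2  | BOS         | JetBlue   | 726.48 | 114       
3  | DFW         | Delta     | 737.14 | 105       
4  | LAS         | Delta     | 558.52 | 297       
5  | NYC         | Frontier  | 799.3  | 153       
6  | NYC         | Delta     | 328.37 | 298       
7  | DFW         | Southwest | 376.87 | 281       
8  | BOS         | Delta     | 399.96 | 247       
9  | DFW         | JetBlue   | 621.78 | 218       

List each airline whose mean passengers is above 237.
SELECT airline, AVG(passengers)
FROM flights
GROUP BY airline
HAVING AVG(passengers) > 237

Result:
  Southwest: avg=281.00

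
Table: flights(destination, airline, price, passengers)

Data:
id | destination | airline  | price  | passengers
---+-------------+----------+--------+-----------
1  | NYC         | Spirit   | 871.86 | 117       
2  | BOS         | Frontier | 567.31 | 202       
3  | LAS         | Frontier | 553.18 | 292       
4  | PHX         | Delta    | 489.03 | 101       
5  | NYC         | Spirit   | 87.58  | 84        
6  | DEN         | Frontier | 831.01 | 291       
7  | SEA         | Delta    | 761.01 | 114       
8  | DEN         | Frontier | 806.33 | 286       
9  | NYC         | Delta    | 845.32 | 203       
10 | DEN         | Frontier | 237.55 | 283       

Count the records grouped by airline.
SELECT airline, COUNT(*) as count
FROM flights
GROUP BY airline

Result:
  Delta: 3
  Frontier: 5
  Spirit: 2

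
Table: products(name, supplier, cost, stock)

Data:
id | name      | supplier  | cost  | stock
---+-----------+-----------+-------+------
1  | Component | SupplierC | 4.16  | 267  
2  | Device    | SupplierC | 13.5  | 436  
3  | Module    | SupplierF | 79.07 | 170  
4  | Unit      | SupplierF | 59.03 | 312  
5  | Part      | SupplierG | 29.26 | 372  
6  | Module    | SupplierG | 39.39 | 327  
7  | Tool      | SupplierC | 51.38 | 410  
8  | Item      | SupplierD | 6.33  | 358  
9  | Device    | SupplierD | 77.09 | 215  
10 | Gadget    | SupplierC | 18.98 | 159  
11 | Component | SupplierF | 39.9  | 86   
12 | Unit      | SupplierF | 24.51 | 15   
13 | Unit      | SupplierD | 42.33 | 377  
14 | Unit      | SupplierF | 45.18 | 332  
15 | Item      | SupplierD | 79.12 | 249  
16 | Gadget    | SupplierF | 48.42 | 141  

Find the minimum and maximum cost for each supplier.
SELECT supplier, MIN(cost), MAX(cost)
FROM products
GROUP BY supplier

Result:
  SupplierC: min=4.16, max=51.38
  SupplierD: min=6.33, max=79.12
  SupplierF: min=24.51, max=79.07
  SupplierG: min=29.26, max=39.39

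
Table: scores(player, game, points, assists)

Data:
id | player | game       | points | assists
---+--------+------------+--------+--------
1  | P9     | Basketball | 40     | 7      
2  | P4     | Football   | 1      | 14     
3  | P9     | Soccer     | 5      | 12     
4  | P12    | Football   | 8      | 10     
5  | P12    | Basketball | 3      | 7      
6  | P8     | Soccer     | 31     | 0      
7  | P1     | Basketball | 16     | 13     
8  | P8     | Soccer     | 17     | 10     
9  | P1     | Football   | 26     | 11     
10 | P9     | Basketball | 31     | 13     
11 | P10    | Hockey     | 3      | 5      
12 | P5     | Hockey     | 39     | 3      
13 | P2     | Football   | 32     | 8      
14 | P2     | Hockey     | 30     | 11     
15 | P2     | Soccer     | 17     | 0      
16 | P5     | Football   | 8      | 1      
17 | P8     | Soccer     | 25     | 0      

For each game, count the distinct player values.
SELECT game, COUNT(DISTINCT player)
FROM scores
GROUP BY game

Result:
  Basketball: 3 distinct
  Football: 5 distinct
  Hockey: 3 distinct
  Soccer: 3 distinct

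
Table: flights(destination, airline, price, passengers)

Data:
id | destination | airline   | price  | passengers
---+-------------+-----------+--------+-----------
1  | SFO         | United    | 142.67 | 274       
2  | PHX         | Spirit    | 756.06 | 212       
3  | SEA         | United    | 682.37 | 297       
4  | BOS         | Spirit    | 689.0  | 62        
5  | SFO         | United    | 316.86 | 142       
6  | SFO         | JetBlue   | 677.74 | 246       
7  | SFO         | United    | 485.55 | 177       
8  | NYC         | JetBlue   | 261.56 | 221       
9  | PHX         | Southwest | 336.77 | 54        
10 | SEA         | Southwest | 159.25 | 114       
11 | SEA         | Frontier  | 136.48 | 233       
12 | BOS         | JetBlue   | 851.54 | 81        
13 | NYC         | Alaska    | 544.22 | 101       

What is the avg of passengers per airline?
SELECT airline, AVG(passengers) as result
FROM flights
GROUP BY airline

Result:
  Alaska: 101.00
  Frontier: 233.00
  JetBlue: 182.67
  Southwest: 84.00
  Spirit: 137.00
  United: 222.50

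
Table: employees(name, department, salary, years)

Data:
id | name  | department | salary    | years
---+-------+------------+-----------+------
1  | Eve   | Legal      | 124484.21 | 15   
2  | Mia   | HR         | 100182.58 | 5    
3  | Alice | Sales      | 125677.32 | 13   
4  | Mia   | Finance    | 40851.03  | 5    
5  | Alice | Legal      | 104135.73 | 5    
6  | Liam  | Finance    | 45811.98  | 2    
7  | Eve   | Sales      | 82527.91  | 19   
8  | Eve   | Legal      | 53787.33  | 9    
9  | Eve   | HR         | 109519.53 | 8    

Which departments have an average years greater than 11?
SELECT department, AVG(years)
FROM employees
GROUP BY department
HAVING AVG(years) > 11

Result:
  Sales: avg=16.00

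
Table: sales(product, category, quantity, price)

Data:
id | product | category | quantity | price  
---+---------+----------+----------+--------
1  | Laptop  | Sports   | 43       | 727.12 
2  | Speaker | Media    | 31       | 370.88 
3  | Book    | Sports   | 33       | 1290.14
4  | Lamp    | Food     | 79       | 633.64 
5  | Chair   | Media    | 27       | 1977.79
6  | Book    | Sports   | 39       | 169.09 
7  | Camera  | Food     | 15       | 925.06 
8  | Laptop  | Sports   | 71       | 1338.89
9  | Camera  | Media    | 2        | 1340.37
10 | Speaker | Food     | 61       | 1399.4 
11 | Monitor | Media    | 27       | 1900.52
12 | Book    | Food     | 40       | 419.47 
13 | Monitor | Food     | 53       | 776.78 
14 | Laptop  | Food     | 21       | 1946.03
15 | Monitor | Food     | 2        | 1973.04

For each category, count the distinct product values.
SELECT category, COUNT(DISTINCT product)
FROM sales
GROUP BY category

Result:
  Food: 6 distinct
  Media: 4 distinct
  Sports: 2 distinct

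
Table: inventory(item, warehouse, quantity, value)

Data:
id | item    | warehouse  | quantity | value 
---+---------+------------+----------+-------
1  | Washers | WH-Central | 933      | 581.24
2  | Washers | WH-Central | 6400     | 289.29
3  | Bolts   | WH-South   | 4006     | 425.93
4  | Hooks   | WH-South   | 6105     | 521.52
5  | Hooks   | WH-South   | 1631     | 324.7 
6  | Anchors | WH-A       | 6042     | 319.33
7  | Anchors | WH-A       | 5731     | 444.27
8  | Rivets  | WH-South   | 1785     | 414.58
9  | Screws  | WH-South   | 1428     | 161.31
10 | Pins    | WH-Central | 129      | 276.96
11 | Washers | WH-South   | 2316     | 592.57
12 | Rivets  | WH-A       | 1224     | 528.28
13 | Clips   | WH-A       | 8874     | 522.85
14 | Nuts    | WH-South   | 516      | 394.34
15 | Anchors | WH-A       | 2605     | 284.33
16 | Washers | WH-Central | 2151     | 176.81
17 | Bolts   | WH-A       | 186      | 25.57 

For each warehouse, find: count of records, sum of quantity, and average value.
SELECT warehouse,
       COUNT(*) as cnt,
       SUM(quantity) as total_quantity,
       AVG(value) as avg_value
FROM inventory
GROUP BY warehouse

Result:
  WH-A: 6 records, 24662 total quantity, 354.11 avg value
  WH-Central: 4 records, 9613 total quantity, 331.08 avg value
  WH-South: 7 records, 17787 total quantity, 404.99 avg value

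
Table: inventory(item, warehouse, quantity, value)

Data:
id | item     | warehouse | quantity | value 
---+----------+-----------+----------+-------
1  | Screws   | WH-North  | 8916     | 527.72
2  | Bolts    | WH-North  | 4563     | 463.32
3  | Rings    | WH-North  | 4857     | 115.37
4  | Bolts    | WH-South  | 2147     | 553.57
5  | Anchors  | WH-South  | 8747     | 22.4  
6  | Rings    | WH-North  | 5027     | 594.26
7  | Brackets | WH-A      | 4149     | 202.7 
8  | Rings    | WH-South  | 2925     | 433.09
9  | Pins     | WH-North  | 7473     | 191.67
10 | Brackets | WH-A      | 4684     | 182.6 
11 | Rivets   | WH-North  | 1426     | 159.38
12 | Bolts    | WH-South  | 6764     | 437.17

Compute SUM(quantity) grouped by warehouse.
SELECT warehouse, SUM(quantity) as result
FROM inventory
GROUP BY warehouse

Result:
  WH-A: 8833
  WH-North: 32262
  WH-South: 20583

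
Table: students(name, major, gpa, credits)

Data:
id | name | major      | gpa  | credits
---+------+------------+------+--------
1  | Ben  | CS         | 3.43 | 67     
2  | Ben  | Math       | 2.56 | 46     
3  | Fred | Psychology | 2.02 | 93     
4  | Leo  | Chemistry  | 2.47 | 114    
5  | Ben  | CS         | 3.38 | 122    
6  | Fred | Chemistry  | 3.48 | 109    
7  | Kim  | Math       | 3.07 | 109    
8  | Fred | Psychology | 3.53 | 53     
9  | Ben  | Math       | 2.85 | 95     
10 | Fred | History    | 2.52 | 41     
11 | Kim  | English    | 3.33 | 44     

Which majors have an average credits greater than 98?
SELECT major, AVG(credits)
FROM students
GROUP BY major
HAVING AVG(credits) > 98

Result:
  Chemistry: avg=111.50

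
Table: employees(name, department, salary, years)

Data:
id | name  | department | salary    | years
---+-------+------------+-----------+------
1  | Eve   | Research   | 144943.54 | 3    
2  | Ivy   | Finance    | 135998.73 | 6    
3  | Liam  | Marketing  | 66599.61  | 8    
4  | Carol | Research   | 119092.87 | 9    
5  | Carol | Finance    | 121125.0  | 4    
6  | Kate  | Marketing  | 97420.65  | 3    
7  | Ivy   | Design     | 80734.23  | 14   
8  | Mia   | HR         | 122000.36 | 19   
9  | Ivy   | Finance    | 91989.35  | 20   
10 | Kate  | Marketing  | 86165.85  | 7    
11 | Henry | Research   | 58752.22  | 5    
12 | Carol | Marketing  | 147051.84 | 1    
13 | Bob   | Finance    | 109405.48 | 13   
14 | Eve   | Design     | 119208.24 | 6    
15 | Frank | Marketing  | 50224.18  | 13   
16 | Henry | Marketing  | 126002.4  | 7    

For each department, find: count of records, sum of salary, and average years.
SELECT department,
       COUNT(*) as cnt,
       SUM(salary) as total_salary,
       AVG(years) as avg_years
FROM employees
GROUP BY department

Result:
  Design: 2 records, 199942.47 total salary, 10.00 avg years
  Finance: 4 records, 458518.56 total salary, 10.75 avg years
  HR: 1 records, 122000.36 total salary, 19.00 avg years
  Marketing: 6 records, 573464.53 total salary, 6.50 avg years
  Research: 3 records, 322788.63 total salary, 5.67 avg years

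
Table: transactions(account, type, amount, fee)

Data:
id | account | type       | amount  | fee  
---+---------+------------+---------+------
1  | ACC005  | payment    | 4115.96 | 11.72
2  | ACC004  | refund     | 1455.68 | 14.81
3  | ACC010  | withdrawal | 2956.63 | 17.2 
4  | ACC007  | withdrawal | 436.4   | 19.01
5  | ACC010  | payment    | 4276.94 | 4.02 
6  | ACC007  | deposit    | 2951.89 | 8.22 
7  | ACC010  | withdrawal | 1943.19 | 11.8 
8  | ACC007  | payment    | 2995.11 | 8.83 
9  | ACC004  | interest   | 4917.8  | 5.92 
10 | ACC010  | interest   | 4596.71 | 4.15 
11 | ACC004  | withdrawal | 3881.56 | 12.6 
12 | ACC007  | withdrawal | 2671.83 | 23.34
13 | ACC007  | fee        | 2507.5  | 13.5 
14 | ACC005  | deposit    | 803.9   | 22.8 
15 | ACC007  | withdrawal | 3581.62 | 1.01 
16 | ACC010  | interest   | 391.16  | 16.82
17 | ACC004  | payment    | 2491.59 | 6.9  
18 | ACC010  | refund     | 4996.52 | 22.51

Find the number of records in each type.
SELECT type, COUNT(*) as count
FROM transactions
GROUP BY type

Result:
  deposit: 2
  fee: 1
  interest: 3
  payment: 4
  refund: 2
  withdrawal: 6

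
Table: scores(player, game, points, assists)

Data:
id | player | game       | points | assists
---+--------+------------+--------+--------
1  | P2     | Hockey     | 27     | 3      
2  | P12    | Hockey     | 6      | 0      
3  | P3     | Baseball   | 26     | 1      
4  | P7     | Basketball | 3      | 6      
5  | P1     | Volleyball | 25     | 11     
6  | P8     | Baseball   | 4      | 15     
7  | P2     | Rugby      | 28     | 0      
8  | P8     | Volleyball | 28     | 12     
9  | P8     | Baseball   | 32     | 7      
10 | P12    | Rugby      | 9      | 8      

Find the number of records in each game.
SELECT game, COUNT(*) as count
FROM scores
GROUP BY game

Result:
  Baseball: 3
  Basketball: 1
  Hockey: 2
  Rugby: 2
  Volleyball: 2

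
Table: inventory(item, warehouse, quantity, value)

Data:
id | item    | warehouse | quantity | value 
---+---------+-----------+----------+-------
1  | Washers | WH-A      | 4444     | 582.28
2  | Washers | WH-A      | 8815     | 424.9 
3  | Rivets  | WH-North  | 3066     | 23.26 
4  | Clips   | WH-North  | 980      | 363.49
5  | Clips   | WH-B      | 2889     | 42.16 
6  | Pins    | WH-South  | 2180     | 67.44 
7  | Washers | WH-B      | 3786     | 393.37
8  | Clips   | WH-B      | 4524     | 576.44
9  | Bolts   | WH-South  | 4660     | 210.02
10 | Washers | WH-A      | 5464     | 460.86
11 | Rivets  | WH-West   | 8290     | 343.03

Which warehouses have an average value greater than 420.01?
SELECT warehouse, AVG(value)
FROM inventory
GROUP BY warehouse
HAVING AVG(value) > 420.01

Result:
  WH-A: avg=489.35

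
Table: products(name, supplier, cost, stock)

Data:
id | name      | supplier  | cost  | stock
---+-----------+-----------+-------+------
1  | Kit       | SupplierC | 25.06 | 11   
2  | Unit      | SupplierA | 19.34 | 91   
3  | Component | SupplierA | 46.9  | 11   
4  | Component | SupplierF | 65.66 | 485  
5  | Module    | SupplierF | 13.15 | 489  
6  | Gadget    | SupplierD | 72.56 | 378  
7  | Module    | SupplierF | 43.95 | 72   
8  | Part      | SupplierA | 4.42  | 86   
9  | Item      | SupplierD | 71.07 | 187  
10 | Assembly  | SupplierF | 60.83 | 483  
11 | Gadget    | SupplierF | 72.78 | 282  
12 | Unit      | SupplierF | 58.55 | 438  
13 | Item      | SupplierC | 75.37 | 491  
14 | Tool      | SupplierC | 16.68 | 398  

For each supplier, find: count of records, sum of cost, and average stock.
SELECT supplier,
       COUNT(*) as cnt,
       SUM(cost) as total_cost,
       AVG(stock) as avg_stock
FROM products
GROUP BY supplier

Result:
  SupplierA: 3 records, 70.66 total cost, 62.67 avg stock
  SupplierC: 3 records, 117.11 total cost, 300.00 avg stock
  SupplierD: 2 records, 143.63 total cost, 282.50 avg stock
  SupplierF: 6 records, 314.92 total cost, 374.83 avg stock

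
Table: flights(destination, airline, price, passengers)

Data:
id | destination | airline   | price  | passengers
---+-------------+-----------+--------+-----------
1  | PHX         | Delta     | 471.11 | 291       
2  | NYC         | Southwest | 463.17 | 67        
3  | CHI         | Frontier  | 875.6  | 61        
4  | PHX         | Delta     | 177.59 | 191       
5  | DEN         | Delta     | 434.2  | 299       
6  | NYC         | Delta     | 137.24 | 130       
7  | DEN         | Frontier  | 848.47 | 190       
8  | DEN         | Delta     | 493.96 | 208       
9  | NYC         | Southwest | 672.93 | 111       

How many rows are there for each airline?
SELECT airline, COUNT(*) as count
FROM flights
GROUP BY airline

Result:
  Delta: 5
  Frontier: 2
  Southwest: 2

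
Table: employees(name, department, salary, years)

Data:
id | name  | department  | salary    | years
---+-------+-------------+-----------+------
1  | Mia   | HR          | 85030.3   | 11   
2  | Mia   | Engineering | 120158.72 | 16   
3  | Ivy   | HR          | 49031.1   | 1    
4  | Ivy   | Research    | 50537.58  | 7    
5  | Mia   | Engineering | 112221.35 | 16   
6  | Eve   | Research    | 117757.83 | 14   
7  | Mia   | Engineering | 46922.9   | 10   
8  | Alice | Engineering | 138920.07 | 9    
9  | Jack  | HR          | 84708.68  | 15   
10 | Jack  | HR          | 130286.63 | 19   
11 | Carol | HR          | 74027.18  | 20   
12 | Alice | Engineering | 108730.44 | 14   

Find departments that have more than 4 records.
SELECT department, COUNT(*) as cnt
FROM employees
GROUP BY department
HAVING COUNT(*) > 4

Result:
  Engineering: 5
  HR: 5

Note: HAVING filters groups after aggregation, WHERE filters rows before.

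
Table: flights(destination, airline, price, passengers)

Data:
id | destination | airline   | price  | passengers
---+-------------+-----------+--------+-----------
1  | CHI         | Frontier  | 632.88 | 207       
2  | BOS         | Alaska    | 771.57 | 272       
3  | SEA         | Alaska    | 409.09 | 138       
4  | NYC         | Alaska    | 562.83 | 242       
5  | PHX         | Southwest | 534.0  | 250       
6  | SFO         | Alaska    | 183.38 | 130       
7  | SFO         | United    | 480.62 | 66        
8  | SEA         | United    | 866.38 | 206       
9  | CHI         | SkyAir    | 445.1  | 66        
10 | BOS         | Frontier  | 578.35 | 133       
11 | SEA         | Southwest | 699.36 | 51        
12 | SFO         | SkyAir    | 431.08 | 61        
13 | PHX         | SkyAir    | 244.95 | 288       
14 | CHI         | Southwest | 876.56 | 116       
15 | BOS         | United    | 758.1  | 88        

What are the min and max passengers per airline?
SELECT airline, MIN(passengers), MAX(passengers)
FROM flights
GROUP BY airline

Result:
  Alaska: min=130, max=272
  Frontier: min=133, max=207
  SkyAir: min=61, max=288
  Southwest: min=51, max=250
  United: min=66, max=206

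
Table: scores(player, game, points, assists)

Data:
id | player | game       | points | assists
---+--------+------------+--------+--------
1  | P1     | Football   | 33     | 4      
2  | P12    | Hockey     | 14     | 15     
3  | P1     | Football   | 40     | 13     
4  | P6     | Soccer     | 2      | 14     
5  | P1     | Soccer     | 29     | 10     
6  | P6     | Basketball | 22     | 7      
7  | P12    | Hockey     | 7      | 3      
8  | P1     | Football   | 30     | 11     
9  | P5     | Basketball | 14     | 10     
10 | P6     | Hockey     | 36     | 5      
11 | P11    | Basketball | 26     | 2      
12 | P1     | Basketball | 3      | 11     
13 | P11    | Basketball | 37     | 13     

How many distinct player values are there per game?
SELECT game, COUNT(DISTINCT player)
FROM scores
GROUP BY game

Result:
  Basketball: 4 distinct
  Football: 1 distinct
  Hockey: 2 distinct
  Soccer: 2 distinct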